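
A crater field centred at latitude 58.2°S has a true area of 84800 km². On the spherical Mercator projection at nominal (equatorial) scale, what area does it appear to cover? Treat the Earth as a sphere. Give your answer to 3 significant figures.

Mercator is conformal, so the point scale is isotropic: h = k = sec φ = 1/cos φ.
Areal scale = k² = sec²φ = 1/cos²(58.2°) = 1/0.5270² = 3.601.
Apparent area = 84800 × 3.601 ≈ 305000 km².

305000 km²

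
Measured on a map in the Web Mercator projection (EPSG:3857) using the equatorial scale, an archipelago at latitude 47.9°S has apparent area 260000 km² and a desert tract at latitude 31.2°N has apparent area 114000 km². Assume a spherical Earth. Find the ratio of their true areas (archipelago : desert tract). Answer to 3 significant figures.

Mercator's areal exaggeration is sec²φ; hence true area = (apparent area) · cos²φ.
True area of archipelago: 260000 × cos²(47.9°) = 260000 × 0.4495 = 116900 km².
True area of desert tract: 114000 × cos²(31.2°) = 114000 × 0.7316 = 83410 km².
Ratio = 116900 / 83410 ≈ 1.40.

1.40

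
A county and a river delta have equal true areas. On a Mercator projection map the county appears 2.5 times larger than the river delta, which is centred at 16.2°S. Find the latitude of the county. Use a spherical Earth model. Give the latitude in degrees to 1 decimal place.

52.6°

For equal true areas on Mercator, apparent areas scale as sec²φ, so the ratio is cos²φ₂ / cos²φ₁.
cos²φ₂ / cos²φ₁ = 2.5  ⇒  cos φ₁ = cos 16.2° / √2.5 = 0.9603/1.581 = 0.6073.
φ₁ = arccos(0.6073) ≈ 52.6°.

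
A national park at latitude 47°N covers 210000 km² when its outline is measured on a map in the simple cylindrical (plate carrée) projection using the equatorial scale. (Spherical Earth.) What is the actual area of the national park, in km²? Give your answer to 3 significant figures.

143000 km²

In the plate carrée (x = Rλ, y = Rφ), meridians are true-scale (h = 1) and parallels are stretched by k = sec φ.
Areal scale = h·k = 1 × sec φ; at 47°, h = 1.000, k = 1.466, so h·k = 1.466.
True area = apparent / (areal scale) = 210000 / 1.466 ≈ 143000 km².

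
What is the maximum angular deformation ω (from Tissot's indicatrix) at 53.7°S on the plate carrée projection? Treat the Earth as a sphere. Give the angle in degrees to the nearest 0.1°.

In the plate carrée (x = Rλ, y = Rφ), meridians are true-scale (h = 1) and parallels are stretched by k = sec φ.
At 53.7°: h = 1.000, k = 1.689; principal scales a = 1.689, b = 1.000.
sin(ω/2) = (a − b)/(a + b) = 0.6892/2.689 = 0.2563, so ω = 2 arcsin(0.2563) ≈ 29.7°.

29.7°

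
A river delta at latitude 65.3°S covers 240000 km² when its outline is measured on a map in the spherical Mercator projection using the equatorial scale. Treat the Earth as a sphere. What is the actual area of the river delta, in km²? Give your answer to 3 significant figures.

The Mercator projection is conformal; its linear scale factor is the same in every direction and equals sec φ = 1/cos φ.
Areal scale = k² = sec²φ = 1/cos²(65.3°) = 1/0.4179² = 5.727.
True area = apparent / (areal scale) = 240000 / 5.727 ≈ 41900 km².

41900 km²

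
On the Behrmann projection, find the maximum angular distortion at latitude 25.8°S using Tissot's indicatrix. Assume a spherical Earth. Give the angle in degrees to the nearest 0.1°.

4.4°

The Behrmann projection is cylindrical equal-area with φ₀ = 30°. For cylindrical equal-area with standard parallel φ₀, h = cos φ / cos φ₀ and k = cos φ₀ / cos φ, so h·k = 1.
At 25.8°: h = 1.040, k = 0.9619; principal scales a = 1.040, b = 0.9619.
sin(ω/2) = (a − b)/(a + b) = 0.07769/2.002 = 0.03882, so ω = 2 arcsin(0.03882) ≈ 4.4°.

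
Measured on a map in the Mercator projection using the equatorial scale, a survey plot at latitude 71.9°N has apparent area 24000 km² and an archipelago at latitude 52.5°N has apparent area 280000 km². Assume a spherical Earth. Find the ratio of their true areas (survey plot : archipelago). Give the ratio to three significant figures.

On Mercator the areal scale is sec²φ, so true area = apparent × cos²φ.
True area of survey plot: 24000 × cos²(71.9°) = 24000 × 0.09652 = 2316 km².
True area of archipelago: 280000 × cos²(52.5°) = 280000 × 0.3706 = 103800 km².
Ratio = 2316 / 103800 ≈ 0.0223.

0.0223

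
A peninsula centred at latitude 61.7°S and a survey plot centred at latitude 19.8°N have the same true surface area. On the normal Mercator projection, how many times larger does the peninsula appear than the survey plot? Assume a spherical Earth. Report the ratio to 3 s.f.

Mercator areal scale is sec²φ.
At 61.7°: sec²(61.7°) = 1/0.4741² = 4.449.
At 19.8°: sec²(19.8°) = 1/0.9409² = 1.130.
Ratio = 4.449/1.130 = cos²(19.8°)/cos²(61.7°) ≈ 3.94.

3.94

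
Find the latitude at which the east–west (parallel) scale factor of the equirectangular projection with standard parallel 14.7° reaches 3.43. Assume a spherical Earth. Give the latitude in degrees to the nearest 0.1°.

With standard parallel φ₀ = 14.7°, the equirectangular projection gives x = Rλ cos φ₀, y = Rφ, so h = 1 and k = cos 14.7° / cos φ.
k = cos φ₀ / cos φ = 3.43  ⇒  cos φ = cos 14.7° / 3.43 = 0.2820.
φ = arccos(0.2820) ≈ 73.6°.

73.6°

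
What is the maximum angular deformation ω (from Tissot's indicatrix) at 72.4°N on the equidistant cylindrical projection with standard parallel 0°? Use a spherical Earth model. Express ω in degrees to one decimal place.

64.8°

Plate carrée maps x = Rλ, y = Rφ. The meridian scale is h = 1 and the parallel scale is k = 1/cos φ = sec φ.
At 72.4°: h = 1.000, k = 3.307; principal scales a = 3.307, b = 1.000.
sin(ω/2) = (a − b)/(a + b) = 2.307/4.307 = 0.5357, so ω = 2 arcsin(0.5357) ≈ 64.8°.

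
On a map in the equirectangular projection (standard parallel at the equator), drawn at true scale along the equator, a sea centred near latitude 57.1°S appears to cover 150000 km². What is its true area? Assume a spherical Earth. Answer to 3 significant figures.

In the plate carrée (x = Rλ, y = Rφ), meridians are true-scale (h = 1) and parallels are stretched by k = sec φ.
Areal scale = h·k = 1 × sec φ; at 57.1°, h = 1.000, k = 1.841, so h·k = 1.841.
True area = apparent / (areal scale) = 150000 / 1.841 ≈ 81500 km².

81500 km²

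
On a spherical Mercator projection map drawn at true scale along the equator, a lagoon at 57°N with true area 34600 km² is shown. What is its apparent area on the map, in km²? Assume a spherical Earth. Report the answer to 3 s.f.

For Mercator, h = k = sec φ (a conformal cylindrical projection has a single point scale, 1/cos φ).
Areal scale = k² = sec²φ = 1/cos²(57°) = 1/0.5446² = 3.371.
Apparent area = 34600 × 3.371 ≈ 117000 km².

117000 km²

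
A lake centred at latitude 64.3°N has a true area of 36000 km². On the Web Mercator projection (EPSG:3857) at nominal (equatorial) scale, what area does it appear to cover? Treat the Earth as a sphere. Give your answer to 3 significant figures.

The Mercator projection is conformal; its linear scale factor is the same in every direction and equals sec φ = 1/cos φ.
Areal scale = k² = sec²φ = 1/cos²(64.3°) = 1/0.4337² = 5.317.
Apparent area = 36000 × 5.317 ≈ 191000 km².

191000 km²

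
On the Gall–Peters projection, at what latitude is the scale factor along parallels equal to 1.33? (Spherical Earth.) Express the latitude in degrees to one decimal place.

The Gall–Peters projection is cylindrical equal-area with φ₀ = 45°. A cylindrical equal-area projection with standard parallel φ₀ has meridian scale h = cos φ / cos φ₀ and parallel scale k = cos φ₀ / cos φ (so areas are preserved, h·k = 1).
k = cos φ₀ / cos φ = 1.33  ⇒  cos φ = cos 45° / 1.33 = 0.5317.
φ = arccos(0.5317) ≈ 57.9°.

57.9°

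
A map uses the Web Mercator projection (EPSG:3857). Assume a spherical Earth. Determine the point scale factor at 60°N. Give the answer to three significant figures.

2.00

The Mercator projection is conformal; its linear scale factor is the same in every direction and equals sec φ = 1/cos φ.
k = 1/cos 60° = 1/0.5000 = 2.000.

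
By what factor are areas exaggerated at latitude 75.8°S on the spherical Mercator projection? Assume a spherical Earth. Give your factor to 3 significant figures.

For Mercator, h = k = sec φ (a conformal cylindrical projection has a single point scale, 1/cos φ).
Areal scale = k² = sec²φ = 1/cos²(75.8°) = 1/0.2453² = 16.62.

16.6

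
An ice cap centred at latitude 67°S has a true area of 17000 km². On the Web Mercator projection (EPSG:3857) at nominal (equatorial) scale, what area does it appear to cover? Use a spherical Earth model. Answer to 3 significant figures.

Mercator is conformal, so the point scale is isotropic: h = k = sec φ = 1/cos φ.
Areal scale = k² = sec²φ = 1/cos²(67°) = 1/0.3907² = 6.550.
Apparent area = 17000 × 6.550 ≈ 111000 km².

111000 km²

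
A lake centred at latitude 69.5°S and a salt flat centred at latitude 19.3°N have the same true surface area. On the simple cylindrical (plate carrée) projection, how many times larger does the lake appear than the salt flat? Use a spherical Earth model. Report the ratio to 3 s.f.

In the plate carrée (x = Rλ, y = Rφ), meridians are true-scale (h = 1) and parallels are stretched by k = sec φ.
Areal scale at 69.5°: h·k = 1.000 × 2.855 = 2.855.
Areal scale at 19.3°: h·k = 1.000 × 1.060 = 1.060.
Ratio = 2.855/1.060 ≈ 2.69.

2.69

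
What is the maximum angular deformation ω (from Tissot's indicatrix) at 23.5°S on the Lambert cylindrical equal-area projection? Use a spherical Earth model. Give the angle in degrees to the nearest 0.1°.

9.9°

The Lambert cylindrical equal-area projection is the cylindrical equal-area projection with its standard parallel at the equator (φ₀ = 0). For cylindrical equal-area with standard parallel φ₀, h = cos φ / cos φ₀ and k = cos φ₀ / cos φ, so h·k = 1.
At 23.5°: h = 0.9171, k = 1.090; principal scales a = 1.090, b = 0.9171.
sin(ω/2) = (a − b)/(a + b) = 0.1734/2.008 = 0.08637, so ω = 2 arcsin(0.08637) ≈ 9.9°.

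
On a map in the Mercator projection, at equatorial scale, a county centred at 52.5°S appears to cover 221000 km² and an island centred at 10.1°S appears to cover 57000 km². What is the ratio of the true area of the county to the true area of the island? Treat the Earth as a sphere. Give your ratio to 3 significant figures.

Mercator's areal exaggeration is sec²φ; hence true area = (apparent area) · cos²φ.
True area of county: 221000 × cos²(52.5°) = 221000 × 0.3706 = 81900 km².
True area of island: 57000 × cos²(10.1°) = 57000 × 0.9692 = 55250 km².
Ratio = 81900 / 55250 ≈ 1.48.

1.48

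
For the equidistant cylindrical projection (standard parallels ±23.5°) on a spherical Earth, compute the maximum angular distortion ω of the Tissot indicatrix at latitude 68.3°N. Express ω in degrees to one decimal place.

50.3°

In the equirectangular projection with standard parallel φ₀ = 23.5° (x = Rλ cos φ₀, y = Rφ), meridians are true-scale (h = 1) and the parallel scale is k = cos φ₀ / cos φ.
At 68.3°: h = 1.000, k = 2.480; principal scales a = 2.480, b = 1.000.
sin(ω/2) = (a − b)/(a + b) = 1.480/3.480 = 0.4253, so ω = 2 arcsin(0.4253) ≈ 50.3°.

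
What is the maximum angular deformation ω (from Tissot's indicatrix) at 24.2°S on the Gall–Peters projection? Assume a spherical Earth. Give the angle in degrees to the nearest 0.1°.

28.9°

The Gall–Peters projection is cylindrical equal-area with φ₀ = 45°. A cylindrical equal-area projection with standard parallel φ₀ has meridian scale h = cos φ / cos φ₀ and parallel scale k = cos φ₀ / cos φ (so areas are preserved, h·k = 1).
At 24.2°: h = 1.290, k = 0.7752; principal scales a = 1.290, b = 0.7752.
sin(ω/2) = (a − b)/(a + b) = 0.5147/2.065 = 0.2492, so ω = 2 arcsin(0.2492) ≈ 28.9°.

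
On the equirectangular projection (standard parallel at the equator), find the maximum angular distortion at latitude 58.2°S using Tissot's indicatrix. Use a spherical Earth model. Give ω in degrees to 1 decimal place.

36.1°

In the plate carrée (x = Rλ, y = Rφ), meridians are true-scale (h = 1) and parallels are stretched by k = sec φ.
At 58.2°: h = 1.000, k = 1.898; principal scales a = 1.898, b = 1.000.
sin(ω/2) = (a − b)/(a + b) = 0.8977/2.898 = 0.3098, so ω = 2 arcsin(0.3098) ≈ 36.1°.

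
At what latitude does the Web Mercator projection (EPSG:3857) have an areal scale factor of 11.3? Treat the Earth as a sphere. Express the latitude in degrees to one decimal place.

Mercator areal scale is sec²φ.
sec²φ = 11.3  ⇒  cos²φ = 0.08850  ⇒  cos φ = 0.2975.
φ = arccos(0.2975) ≈ 72.7°.

72.7°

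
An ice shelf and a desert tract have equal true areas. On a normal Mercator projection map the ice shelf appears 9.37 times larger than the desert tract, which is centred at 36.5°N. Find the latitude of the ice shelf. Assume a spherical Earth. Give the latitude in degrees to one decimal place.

74.8°

Mercator areal scale is sec²φ, so apparent-area ratio = sec²φ₁ / sec²φ₂ = cos²φ₂ / cos²φ₁.
cos²φ₂ / cos²φ₁ = 9.37  ⇒  cos φ₁ = cos 36.5° / √9.37 = 0.8039/3.061 = 0.2626.
φ₁ = arccos(0.2626) ≈ 74.8°.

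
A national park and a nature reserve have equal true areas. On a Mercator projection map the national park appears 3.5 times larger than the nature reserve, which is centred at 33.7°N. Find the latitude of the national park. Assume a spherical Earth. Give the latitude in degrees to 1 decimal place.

63.6°

For equal true areas on Mercator, apparent areas scale as sec²φ, so the ratio is cos²φ₂ / cos²φ₁.
cos²φ₂ / cos²φ₁ = 3.5  ⇒  cos φ₁ = cos 33.7° / √3.5 = 0.8320/1.871 = 0.4447.
φ₁ = arccos(0.4447) ≈ 63.6°.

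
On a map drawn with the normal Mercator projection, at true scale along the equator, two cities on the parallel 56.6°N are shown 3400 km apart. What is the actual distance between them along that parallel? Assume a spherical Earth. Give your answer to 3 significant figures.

1870 km

The Mercator projection is conformal; its linear scale factor is the same in every direction and equals sec φ = 1/cos φ.
Along the parallel at 56.6°, map distances are exaggerated by k = sec 56.6° = 1.817.
True distance = 3400 / 1.817 = 3400 × cos 56.6° ≈ 1870 km.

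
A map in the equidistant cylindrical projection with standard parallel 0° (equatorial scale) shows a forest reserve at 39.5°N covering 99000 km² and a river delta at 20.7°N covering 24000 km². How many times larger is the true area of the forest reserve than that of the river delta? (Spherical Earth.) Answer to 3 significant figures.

3.40

Plate carrée has h = 1 and k = sec φ, giving areal scale sec φ; true area = (apparent area) · cos φ.
True area of forest reserve: 99000 × cos(39.5°) = 99000 × 0.7716 = 76390 km².
True area of river delta: 24000 × cos(20.7°) = 24000 × 0.9354 = 22450 km².
Ratio = 76390 / 22450 ≈ 3.40.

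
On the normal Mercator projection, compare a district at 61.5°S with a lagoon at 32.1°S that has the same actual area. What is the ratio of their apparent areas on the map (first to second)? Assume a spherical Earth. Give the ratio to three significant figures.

Mercator areal scale is sec²φ.
At 61.5°: sec²(61.5°) = 1/0.4772² = 4.392.
At 32.1°: sec²(32.1°) = 1/0.8471² = 1.394.
Ratio = 4.392/1.394 = cos²(32.1°)/cos²(61.5°) ≈ 3.15.

3.15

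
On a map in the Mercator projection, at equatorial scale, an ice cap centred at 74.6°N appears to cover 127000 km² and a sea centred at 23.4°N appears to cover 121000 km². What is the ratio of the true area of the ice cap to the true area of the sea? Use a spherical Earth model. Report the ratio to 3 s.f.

0.0879

On Mercator the areal scale is sec²φ, so true area = apparent × cos²φ.
True area of ice cap: 127000 × cos²(74.6°) = 127000 × 0.07052 = 8956 km².
True area of sea: 121000 × cos²(23.4°) = 121000 × 0.8423 = 101900 km².
Ratio = 8956 / 101900 ≈ 0.0879.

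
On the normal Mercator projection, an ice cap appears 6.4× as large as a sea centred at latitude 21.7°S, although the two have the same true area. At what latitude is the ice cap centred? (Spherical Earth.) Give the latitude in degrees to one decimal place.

68.5°

Mercator areal scale is sec²φ, so apparent-area ratio = sec²φ₁ / sec²φ₂ = cos²φ₂ / cos²φ₁.
cos²φ₂ / cos²φ₁ = 6.4  ⇒  cos φ₁ = cos 21.7° / √6.4 = 0.9291/2.530 = 0.3673.
φ₁ = arccos(0.3673) ≈ 68.5°.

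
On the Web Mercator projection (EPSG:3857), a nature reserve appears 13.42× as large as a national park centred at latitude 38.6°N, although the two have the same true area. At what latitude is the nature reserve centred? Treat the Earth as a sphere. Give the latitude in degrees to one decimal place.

77.7°

For equal true areas on Mercator, apparent areas scale as sec²φ, so the ratio is cos²φ₂ / cos²φ₁.
cos²φ₂ / cos²φ₁ = 13.42  ⇒  cos φ₁ = cos 38.6° / √13.42 = 0.7815/3.663 = 0.2133.
φ₁ = arccos(0.2133) ≈ 77.7°.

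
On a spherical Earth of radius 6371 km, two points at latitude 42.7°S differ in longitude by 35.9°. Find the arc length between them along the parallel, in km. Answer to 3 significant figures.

Arc length along a parallel = R cos φ · Δλ (with Δλ in radians).
= 6371 × cos 42.7° × (35.9° × π/180) = 6371 × 0.7349 × 0.6266 ≈ 2930 km.

2930 km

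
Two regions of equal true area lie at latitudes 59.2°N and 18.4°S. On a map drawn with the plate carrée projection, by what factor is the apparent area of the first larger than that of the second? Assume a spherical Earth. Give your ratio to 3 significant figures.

In the plate carrée (x = Rλ, y = Rφ), meridians are true-scale (h = 1) and parallels are stretched by k = sec φ.
Areal scale at 59.2°: h·k = 1.000 × 1.953 = 1.953.
Areal scale at 18.4°: h·k = 1.000 × 1.054 = 1.054.
Ratio = 1.953/1.054 ≈ 1.85.

1.85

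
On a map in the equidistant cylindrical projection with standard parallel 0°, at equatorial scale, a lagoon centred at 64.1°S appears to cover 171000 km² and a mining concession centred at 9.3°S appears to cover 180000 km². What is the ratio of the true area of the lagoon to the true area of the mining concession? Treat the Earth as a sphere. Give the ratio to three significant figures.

0.420

Plate carrée has h = 1 and k = sec φ, giving areal scale sec φ; true area = (apparent area) · cos φ.
True area of lagoon: 171000 × cos(64.1°) = 171000 × 0.4368 = 74690 km².
True area of mining concession: 180000 × cos(9.3°) = 180000 × 0.9869 = 177600 km².
Ratio = 74690 / 177600 ≈ 0.420.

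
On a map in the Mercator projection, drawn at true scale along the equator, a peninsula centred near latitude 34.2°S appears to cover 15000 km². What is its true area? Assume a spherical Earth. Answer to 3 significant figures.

10300 km²

For Mercator, h = k = sec φ (a conformal cylindrical projection has a single point scale, 1/cos φ).
Areal scale = k² = sec²φ = 1/cos²(34.2°) = 1/0.8271² = 1.462.
True area = apparent / (areal scale) = 15000 / 1.462 ≈ 10300 km².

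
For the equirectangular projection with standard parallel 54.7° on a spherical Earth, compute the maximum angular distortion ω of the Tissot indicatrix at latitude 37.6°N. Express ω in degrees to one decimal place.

The equidistant cylindrical projection with φ₀ = 54.7° has h = 1 (meridians true) and k = cos φ₀ / cos φ along parallels.
At 37.6°: h = 1.000, k = 0.7294; principal scales a = 1.000, b = 0.7294.
sin(ω/2) = (a − b)/(a + b) = 0.2706/1.729 = 0.1565, so ω = 2 arcsin(0.1565) ≈ 18.0°.

18.0°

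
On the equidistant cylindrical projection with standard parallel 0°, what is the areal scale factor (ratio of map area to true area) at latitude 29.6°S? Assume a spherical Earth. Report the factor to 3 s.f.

For the equirectangular projection with φ₀ = 0 (plate carrée), h = 1 along meridians and k = sec φ along parallels.
Areal scale = h·k = 1 × sec φ; at 29.6°, h = 1.000, k = 1.150, so h·k = 1.150.

1.15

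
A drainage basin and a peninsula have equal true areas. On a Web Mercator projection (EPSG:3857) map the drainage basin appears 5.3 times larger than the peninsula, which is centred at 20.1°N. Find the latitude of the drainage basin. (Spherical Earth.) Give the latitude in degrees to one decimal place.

For equal true areas on Mercator, apparent areas scale as sec²φ, so the ratio is cos²φ₂ / cos²φ₁.
cos²φ₂ / cos²φ₁ = 5.3  ⇒  cos φ₁ = cos 20.1° / √5.3 = 0.9391/2.302 = 0.4079.
φ₁ = arccos(0.4079) ≈ 65.9°.

65.9°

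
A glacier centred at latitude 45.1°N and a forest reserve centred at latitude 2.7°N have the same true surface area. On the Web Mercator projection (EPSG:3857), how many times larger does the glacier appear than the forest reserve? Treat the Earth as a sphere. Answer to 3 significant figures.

2.00

On Mercator, area is exaggerated by sec²φ = 1/cos²φ.
At 45.1°: sec²(45.1°) = 1/0.7059² = 2.007.
At 2.7°: sec²(2.7°) = 1/0.9989² = 1.002.
Ratio = 2.007/1.002 = cos²(2.7°)/cos²(45.1°) ≈ 2.00.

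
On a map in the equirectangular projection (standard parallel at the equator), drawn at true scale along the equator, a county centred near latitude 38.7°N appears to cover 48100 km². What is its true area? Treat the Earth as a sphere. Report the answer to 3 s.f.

For the equirectangular projection with φ₀ = 0 (plate carrée), h = 1 along meridians and k = sec φ along parallels.
Areal scale = h·k = 1 × sec φ; at 38.7°, h = 1.000, k = 1.281, so h·k = 1.281.
True area = apparent / (areal scale) = 48100 / 1.281 ≈ 37500 km².

37500 km²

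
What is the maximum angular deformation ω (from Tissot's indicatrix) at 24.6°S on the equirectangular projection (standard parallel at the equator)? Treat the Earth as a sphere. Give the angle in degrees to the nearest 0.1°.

5.4°

Plate carrée maps x = Rλ, y = Rφ. The meridian scale is h = 1 and the parallel scale is k = 1/cos φ = sec φ.
At 24.6°: h = 1.000, k = 1.100; principal scales a = 1.100, b = 1.000.
sin(ω/2) = (a − b)/(a + b) = 0.09982/2.100 = 0.04754, so ω = 2 arcsin(0.04754) ≈ 5.4°.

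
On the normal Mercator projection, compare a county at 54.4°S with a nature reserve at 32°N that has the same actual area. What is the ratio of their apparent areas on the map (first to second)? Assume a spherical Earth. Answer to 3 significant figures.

On Mercator, area is exaggerated by sec²φ = 1/cos²φ.
At 54.4°: sec²(54.4°) = 1/0.5821² = 2.951.
At 32°: sec²(32°) = 1/0.8480² = 1.390.
Ratio = 2.951/1.390 = cos²(32°)/cos²(54.4°) ≈ 2.12.

2.12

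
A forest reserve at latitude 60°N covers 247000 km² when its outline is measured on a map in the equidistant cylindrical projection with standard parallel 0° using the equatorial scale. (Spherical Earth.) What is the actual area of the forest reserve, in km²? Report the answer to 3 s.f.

In the plate carrée (x = Rλ, y = Rφ), meridians are true-scale (h = 1) and parallels are stretched by k = sec φ.
Areal scale = h·k = 1 × sec φ; at 60°, h = 1.000, k = 2.000, so h·k = 2.000.
True area = apparent / (areal scale) = 247000 / 2.000 ≈ 124000 km².

124000 km²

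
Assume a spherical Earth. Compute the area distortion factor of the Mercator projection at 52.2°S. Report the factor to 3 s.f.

The Mercator projection is conformal; its linear scale factor is the same in every direction and equals sec φ = 1/cos φ.
Areal scale = k² = sec²φ = 1/cos²(52.2°) = 1/0.6129² = 2.662.

2.66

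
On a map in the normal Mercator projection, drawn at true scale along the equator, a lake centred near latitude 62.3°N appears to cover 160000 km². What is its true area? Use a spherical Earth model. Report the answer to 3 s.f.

The Mercator projection is conformal; its linear scale factor is the same in every direction and equals sec φ = 1/cos φ.
Areal scale = k² = sec²φ = 1/cos²(62.3°) = 1/0.4648² = 4.628.
True area = apparent / (areal scale) = 160000 / 4.628 ≈ 34600 km².

34600 km²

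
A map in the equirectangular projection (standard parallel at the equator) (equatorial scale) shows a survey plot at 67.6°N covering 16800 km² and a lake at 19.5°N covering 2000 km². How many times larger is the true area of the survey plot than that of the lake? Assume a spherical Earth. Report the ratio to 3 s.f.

Plate carrée has h = 1 and k = sec φ, giving areal scale sec φ; true area = (apparent area) · cos φ.
True area of survey plot: 16800 × cos(67.6°) = 16800 × 0.3811 = 6402 km².
True area of lake: 2000 × cos(19.5°) = 2000 × 0.9426 = 1885 km².
Ratio = 6402 / 1885 ≈ 3.40.

3.40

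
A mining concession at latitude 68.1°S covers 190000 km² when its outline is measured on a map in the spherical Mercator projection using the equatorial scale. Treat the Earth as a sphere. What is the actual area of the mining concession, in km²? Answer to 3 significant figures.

The Mercator projection is conformal; its linear scale factor is the same in every direction and equals sec φ = 1/cos φ.
Areal scale = k² = sec²φ = 1/cos²(68.1°) = 1/0.3730² = 7.188.
True area = apparent / (areal scale) = 190000 / 7.188 ≈ 26400 km².

26400 km²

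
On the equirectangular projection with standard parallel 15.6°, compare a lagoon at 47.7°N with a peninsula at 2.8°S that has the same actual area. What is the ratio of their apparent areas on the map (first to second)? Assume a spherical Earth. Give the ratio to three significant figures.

The equidistant cylindrical projection with φ₀ = 15.6° has h = 1 (meridians true) and k = cos φ₀ / cos φ along parallels.
Areal scale at 47.7°: h·k = 1.000 × 1.431 = 1.431.
Areal scale at 2.8°: h·k = 1.000 × 0.9643 = 0.9643.
Ratio = 1.431/0.9643 ≈ 1.48.

1.48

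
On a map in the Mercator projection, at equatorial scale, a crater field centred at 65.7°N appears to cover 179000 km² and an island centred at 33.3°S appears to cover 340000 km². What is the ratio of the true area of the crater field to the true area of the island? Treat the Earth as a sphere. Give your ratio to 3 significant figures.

0.128

Mercator's areal exaggeration is sec²φ; hence true area = (apparent area) · cos²φ.
True area of crater field: 179000 × cos²(65.7°) = 179000 × 0.1693 = 30310 km².
True area of island: 340000 × cos²(33.3°) = 340000 × 0.6986 = 237500 km².
Ratio = 30310 / 237500 ≈ 0.128.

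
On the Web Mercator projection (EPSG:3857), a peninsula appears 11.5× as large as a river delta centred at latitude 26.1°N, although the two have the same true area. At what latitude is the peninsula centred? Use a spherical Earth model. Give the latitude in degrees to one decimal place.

74.6°

On Mercator, (apparent₁)/(apparent₂) = sec²φ₁ / sec²φ₂ when true areas are equal.
cos²φ₂ / cos²φ₁ = 11.5  ⇒  cos φ₁ = cos 26.1° / √11.5 = 0.8980/3.391 = 0.2648.
φ₁ = arccos(0.2648) ≈ 74.6°.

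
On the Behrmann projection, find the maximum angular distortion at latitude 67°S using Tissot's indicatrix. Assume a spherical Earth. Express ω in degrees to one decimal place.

82.9°

Behrmann is a cylindrical equal-area projection with standard parallels at ±30°. A cylindrical equal-area projection with standard parallel φ₀ has meridian scale h = cos φ / cos φ₀ and parallel scale k = cos φ₀ / cos φ (so areas are preserved, h·k = 1).
At 67°: h = 0.4512, k = 2.216; principal scales a = 2.216, b = 0.4512.
sin(ω/2) = (a − b)/(a + b) = 1.765/2.668 = 0.6617, so ω = 2 arcsin(0.6617) ≈ 82.9°.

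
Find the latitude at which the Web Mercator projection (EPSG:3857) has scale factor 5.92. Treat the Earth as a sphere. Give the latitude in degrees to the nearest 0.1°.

Mercator scale is k = sec φ = 1/cos φ.
1/cos φ = 5.92  ⇒  cos φ = 0.1689  ⇒  φ = arccos(0.1689) ≈ 80.3°.

80.3°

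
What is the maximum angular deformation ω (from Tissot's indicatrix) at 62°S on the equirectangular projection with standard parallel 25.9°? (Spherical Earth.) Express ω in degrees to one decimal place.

36.6°

In the equirectangular projection with standard parallel φ₀ = 25.9° (x = Rλ cos φ₀, y = Rφ), meridians are true-scale (h = 1) and the parallel scale is k = cos φ₀ / cos φ.
At 62°: h = 1.000, k = 1.916; principal scales a = 1.916, b = 1.000.
sin(ω/2) = (a − b)/(a + b) = 0.9161/2.916 = 0.3142, so ω = 2 arcsin(0.3142) ≈ 36.6°.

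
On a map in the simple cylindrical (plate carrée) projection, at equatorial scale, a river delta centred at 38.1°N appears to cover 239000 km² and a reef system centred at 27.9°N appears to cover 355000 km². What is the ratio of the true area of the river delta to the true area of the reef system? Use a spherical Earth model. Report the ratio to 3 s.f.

Plate carrée has h = 1 and k = sec φ, giving areal scale sec φ; true area = (apparent area) · cos φ.
True area of river delta: 239000 × cos(38.1°) = 239000 × 0.7869 = 188100 km².
True area of reef system: 355000 × cos(27.9°) = 355000 × 0.8838 = 313700 km².
Ratio = 188100 / 313700 ≈ 0.599.

0.599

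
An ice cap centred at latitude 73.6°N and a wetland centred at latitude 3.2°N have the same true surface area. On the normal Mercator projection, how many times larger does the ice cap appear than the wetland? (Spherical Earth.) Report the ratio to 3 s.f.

12.5

Mercator is conformal with k = sec φ, so areal scale = k² = sec²φ.
At 73.6°: sec²(73.6°) = 1/0.2823² = 12.54.
At 3.2°: sec²(3.2°) = 1/0.9984² = 1.003.
Ratio = 12.54/1.003 = cos²(3.2°)/cos²(73.6°) ≈ 12.5.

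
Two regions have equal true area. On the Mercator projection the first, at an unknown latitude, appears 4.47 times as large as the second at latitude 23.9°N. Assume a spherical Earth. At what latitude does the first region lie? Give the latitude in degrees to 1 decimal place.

64.4°

On Mercator, (apparent₁)/(apparent₂) = sec²φ₁ / sec²φ₂ when true areas are equal.
cos²φ₂ / cos²φ₁ = 4.47  ⇒  cos φ₁ = cos 23.9° / √4.47 = 0.9143/2.114 = 0.4324.
φ₁ = arccos(0.4324) ≈ 64.4°.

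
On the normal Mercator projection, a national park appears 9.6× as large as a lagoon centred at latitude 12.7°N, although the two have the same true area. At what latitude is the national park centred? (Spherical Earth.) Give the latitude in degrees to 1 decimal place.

71.6°

For equal true areas on Mercator, apparent areas scale as sec²φ, so the ratio is cos²φ₂ / cos²φ₁.
cos²φ₂ / cos²φ₁ = 9.6  ⇒  cos φ₁ = cos 12.7° / √9.6 = 0.9755/3.098 = 0.3149.
φ₁ = arccos(0.3149) ≈ 71.6°.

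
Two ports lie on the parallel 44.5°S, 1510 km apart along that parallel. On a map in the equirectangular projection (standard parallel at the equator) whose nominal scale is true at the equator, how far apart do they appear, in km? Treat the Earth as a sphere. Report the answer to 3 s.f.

2120 km

Plate carrée maps x = Rλ, y = Rφ. The meridian scale is h = 1 and the parallel scale is k = 1/cos φ = sec φ.
Along the parallel, k = sec 44.5° = 1/0.7133 = 1.402.
Map distance = 1510 × 1.402 ≈ 2120 km.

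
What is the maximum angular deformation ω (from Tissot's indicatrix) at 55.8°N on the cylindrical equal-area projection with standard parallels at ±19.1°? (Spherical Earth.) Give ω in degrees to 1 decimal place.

For cylindrical equal-area with standard parallel φ₀, h = cos φ / cos φ₀ and k = cos φ₀ / cos φ, so h·k = 1.
At 55.8°: h = 0.5948, k = 1.681; principal scales a = 1.681, b = 0.5948.
sin(ω/2) = (a − b)/(a + b) = 1.086/2.276 = 0.4773, so ω = 2 arcsin(0.4773) ≈ 57.0°.

57.0°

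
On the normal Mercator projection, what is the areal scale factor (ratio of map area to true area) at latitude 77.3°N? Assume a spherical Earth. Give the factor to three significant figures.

The Mercator projection is conformal; its linear scale factor is the same in every direction and equals sec φ = 1/cos φ.
Areal scale = k² = sec²φ = 1/cos²(77.3°) = 1/0.2198² = 20.69.

20.7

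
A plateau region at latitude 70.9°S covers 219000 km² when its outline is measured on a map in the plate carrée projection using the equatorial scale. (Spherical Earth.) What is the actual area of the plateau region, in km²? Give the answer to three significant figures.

71700 km²

In the plate carrée (x = Rλ, y = Rφ), meridians are true-scale (h = 1) and parallels are stretched by k = sec φ.
Areal scale = h·k = 1 × sec φ; at 70.9°, h = 1.000, k = 3.056, so h·k = 3.056.
True area = apparent / (areal scale) = 219000 / 3.056 ≈ 71700 km².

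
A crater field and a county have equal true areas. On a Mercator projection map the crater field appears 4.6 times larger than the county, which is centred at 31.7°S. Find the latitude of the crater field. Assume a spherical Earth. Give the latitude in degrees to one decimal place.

On Mercator, (apparent₁)/(apparent₂) = sec²φ₁ / sec²φ₂ when true areas are equal.
cos²φ₂ / cos²φ₁ = 4.6  ⇒  cos φ₁ = cos 31.7° / √4.6 = 0.8508/2.145 = 0.3967.
φ₁ = arccos(0.3967) ≈ 66.6°.

66.6°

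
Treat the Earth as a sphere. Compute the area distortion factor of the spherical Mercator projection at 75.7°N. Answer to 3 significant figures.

The Mercator projection is conformal; its linear scale factor is the same in every direction and equals sec φ = 1/cos φ.
Areal scale = k² = sec²φ = 1/cos²(75.7°) = 1/0.2470² = 16.39.

16.4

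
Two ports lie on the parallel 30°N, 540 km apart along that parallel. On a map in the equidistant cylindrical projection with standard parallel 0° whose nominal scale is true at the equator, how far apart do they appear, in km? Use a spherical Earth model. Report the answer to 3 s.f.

In the plate carrée (x = Rλ, y = Rφ), meridians are true-scale (h = 1) and parallels are stretched by k = sec φ.
Along the parallel, k = sec 30° = 1/0.8660 = 1.155.
Map distance = 540 × 1.155 ≈ 624 km.

624 km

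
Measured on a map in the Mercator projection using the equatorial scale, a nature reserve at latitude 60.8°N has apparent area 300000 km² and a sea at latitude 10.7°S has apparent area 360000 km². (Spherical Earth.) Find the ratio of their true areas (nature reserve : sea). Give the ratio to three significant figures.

Since Mercator area scale is 1/cos²φ, the true area equals the apparent area multiplied by cos²φ.
True area of nature reserve: 300000 × cos²(60.8°) = 300000 × 0.2380 = 71400 km².
True area of sea: 360000 × cos²(10.7°) = 360000 × 0.9655 = 347600 km².
Ratio = 71400 / 347600 ≈ 0.205.

0.205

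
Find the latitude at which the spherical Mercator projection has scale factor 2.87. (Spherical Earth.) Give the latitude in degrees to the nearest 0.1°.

Mercator scale is k = sec φ = 1/cos φ.
1/cos φ = 2.87  ⇒  cos φ = 0.3484  ⇒  φ = arccos(0.3484) ≈ 69.6°.

69.6°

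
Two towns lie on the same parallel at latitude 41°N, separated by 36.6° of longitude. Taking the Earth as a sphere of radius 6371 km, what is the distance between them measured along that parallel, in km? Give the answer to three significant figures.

Arc length along a parallel = R cos φ · Δλ (with Δλ in radians).
= 6371 × cos 41° × (36.6° × π/180) = 6371 × 0.7547 × 0.6388 ≈ 3070 km.

3070 km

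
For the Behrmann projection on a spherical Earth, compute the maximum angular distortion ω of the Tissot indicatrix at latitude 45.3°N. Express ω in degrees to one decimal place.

23.7°

The Behrmann projection is cylindrical equal-area with φ₀ = 30°. A cylindrical equal-area projection with standard parallel φ₀ has meridian scale h = cos φ / cos φ₀ and parallel scale k = cos φ₀ / cos φ (so areas are preserved, h·k = 1).
At 45.3°: h = 0.8122, k = 1.231; principal scales a = 1.231, b = 0.8122.
sin(ω/2) = (a − b)/(a + b) = 0.4190/2.043 = 0.2050, so ω = 2 arcsin(0.2050) ≈ 23.7°.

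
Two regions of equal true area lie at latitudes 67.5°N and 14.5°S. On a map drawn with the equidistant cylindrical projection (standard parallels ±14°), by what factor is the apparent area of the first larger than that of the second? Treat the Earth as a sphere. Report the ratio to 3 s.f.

2.53

With standard parallel φ₀ = 14°, the equirectangular projection gives x = Rλ cos φ₀, y = Rφ, so h = 1 and k = cos 14° / cos φ.
Areal scale at 67.5°: h·k = 1.000 × 2.536 = 2.536.
Areal scale at 14.5°: h·k = 1.000 × 1.002 = 1.002.
Ratio = 2.536/1.002 ≈ 2.53.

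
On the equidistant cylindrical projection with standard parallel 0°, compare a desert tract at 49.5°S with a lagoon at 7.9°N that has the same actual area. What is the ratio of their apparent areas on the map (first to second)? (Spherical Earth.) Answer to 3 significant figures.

Plate carrée maps x = Rλ, y = Rφ. The meridian scale is h = 1 and the parallel scale is k = 1/cos φ = sec φ.
Areal scale at 49.5°: h·k = 1.000 × 1.540 = 1.540.
Areal scale at 7.9°: h·k = 1.000 × 1.010 = 1.010.
Ratio = 1.540/1.010 ≈ 1.53.

1.53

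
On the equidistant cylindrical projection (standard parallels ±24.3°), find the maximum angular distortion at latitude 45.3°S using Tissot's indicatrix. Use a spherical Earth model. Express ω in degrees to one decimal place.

The equidistant cylindrical projection with φ₀ = 24.3° has h = 1 (meridians true) and k = cos φ₀ / cos φ along parallels.
At 45.3°: h = 1.000, k = 1.296; principal scales a = 1.296, b = 1.000.
sin(ω/2) = (a − b)/(a + b) = 0.2957/2.296 = 0.1288, so ω = 2 arcsin(0.1288) ≈ 14.8°.

14.8°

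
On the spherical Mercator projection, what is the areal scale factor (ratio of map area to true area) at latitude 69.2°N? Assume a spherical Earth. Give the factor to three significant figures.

7.93

The Mercator projection is conformal; its linear scale factor is the same in every direction and equals sec φ = 1/cos φ.
Areal scale = k² = sec²φ = 1/cos²(69.2°) = 1/0.3551² = 7.930.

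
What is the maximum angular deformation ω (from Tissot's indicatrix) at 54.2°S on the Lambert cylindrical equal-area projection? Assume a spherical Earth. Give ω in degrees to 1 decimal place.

58.7°

The Lambert cylindrical equal-area projection is the cylindrical equal-area projection with its standard parallel at the equator (φ₀ = 0). Cylindrical equal-area (φ₀ = 0°): h = cos φ / cos 0° along meridians, k = cos 0° / cos φ along parallels; h·k = 1.
At 54.2°: h = 0.5850, k = 1.710; principal scales a = 1.710, b = 0.5850.
sin(ω/2) = (a − b)/(a + b) = 1.125/2.294 = 0.4901, so ω = 2 arcsin(0.4901) ≈ 58.7°.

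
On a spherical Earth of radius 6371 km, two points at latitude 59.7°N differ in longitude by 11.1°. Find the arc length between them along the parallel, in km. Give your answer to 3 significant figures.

623 km

Arc length along a parallel = R cos φ · Δλ (with Δλ in radians).
= 6371 × cos 59.7° × (11.1° × π/180) = 6371 × 0.5045 × 0.1937 ≈ 623 km.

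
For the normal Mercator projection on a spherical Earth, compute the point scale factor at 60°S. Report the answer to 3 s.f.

2.00

The Mercator projection is conformal; its linear scale factor is the same in every direction and equals sec φ = 1/cos φ.
k = 1/cos 60° = 1/0.5000 = 2.000.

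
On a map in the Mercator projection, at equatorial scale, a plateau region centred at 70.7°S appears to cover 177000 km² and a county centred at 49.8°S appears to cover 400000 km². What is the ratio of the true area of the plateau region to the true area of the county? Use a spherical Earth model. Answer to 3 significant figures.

On Mercator the areal scale is sec²φ, so true area = apparent × cos²φ.
True area of plateau region: 177000 × cos²(70.7°) = 177000 × 0.1092 = 19340 km².
True area of county: 400000 × cos²(49.8°) = 400000 × 0.4166 = 166600 km².
Ratio = 19340 / 166600 ≈ 0.116.

0.116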